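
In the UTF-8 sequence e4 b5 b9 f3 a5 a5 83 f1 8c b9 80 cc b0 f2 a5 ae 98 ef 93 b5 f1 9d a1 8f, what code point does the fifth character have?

U+A5B98

Offset 0: leading byte 0xE4 = 11100100 → 3-byte char #1 = E4 B5 B9.
Offset 3: leading byte 0xF3 = 11110011 → 4-byte char #2 = F3 A5 A5 83.
Offset 7: leading byte 0xF1 = 11110001 → 4-byte char #3 = F1 8C B9 80.
Offset 11: leading byte 0xCC = 11001100 → 2-byte char #4 = CC B0.
Offset 13: leading byte 0xF2 = 11110010 → 4-byte char #5 = F2 A5 AE 98.
Leading byte 0xF2 = 11110010 matches 11110xxx → 4-byte sequence.
Byte 1: 0xF2 = 11110010, payload 010 (3 bits).
Byte 2: 0xA5 = 10100101 (10xxxxxx ✓), payload 100101.
Byte 3: 0xAE = 10101110 (10xxxxxx ✓), payload 101110.
Byte 4: 0x98 = 10011000 (10xxxxxx ✓), payload 011000.
Concatenate: 010100101101110011000 = 0xA5B98 (21 bits → U+A5B98).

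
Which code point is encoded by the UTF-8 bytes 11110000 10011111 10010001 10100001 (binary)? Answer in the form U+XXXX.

Leading byte 0xF0 = 11110000 matches 11110xxx → 4-byte sequence.
Byte 1: 0xF0 = 11110000, payload 000 (3 bits).
Byte 2: 0x9F = 10011111 (10xxxxxx ✓), payload 011111.
Byte 3: 0x91 = 10010001 (10xxxxxx ✓), payload 010001.
Byte 4: 0xA1 = 10100001 (10xxxxxx ✓), payload 100001.
Concatenate: 000011111010001100001 = 0x1F461 (21 bits → U+1F461).

U+1F461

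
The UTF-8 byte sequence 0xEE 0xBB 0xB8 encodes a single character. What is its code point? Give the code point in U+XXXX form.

Leading byte 0xEE = 11101110 matches 1110xxxx → 3-byte sequence.
Byte 1: 0xEE = 11101110, payload 1110 (4 bits).
Byte 2: 0xBB = 10111011 (10xxxxxx ✓), payload 111011.
Byte 3: 0xB8 = 10111000 (10xxxxxx ✓), payload 111000.
Concatenate: 1110111011111000 = 0xEEF8 (16 bits → U+EEF8).

U+EEF8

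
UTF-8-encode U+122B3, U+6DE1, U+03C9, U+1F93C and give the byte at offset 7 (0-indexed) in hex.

U+122B3 → 4-byte form F0 92 8A B3 at offsets 0–3.
U+6DE1 → 3-byte form E6 B7 A1 at offsets 4–6.
U+03C9 → 2-byte form CF 89 at offsets 7–8.
Offset 7 falls in char 3's range; it's byte 1 of CF 89 = 0xCF.

0xCF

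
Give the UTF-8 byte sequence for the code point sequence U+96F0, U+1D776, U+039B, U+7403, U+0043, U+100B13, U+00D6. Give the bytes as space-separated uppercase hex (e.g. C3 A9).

U+96F0: 3-byte form → E9 9B B0.
U+1D776: 4-byte form → F0 9D 9D B6.
U+039B: 2-byte form → CE 9B.
U+7403: 3-byte form → E7 90 83.
U+0043: 1-byte form → 43.
U+100B13: 4-byte form → F4 80 AC 93.
U+00D6: 2-byte form → C3 96.
Concatenated (19 bytes): E9 9B B0 F0 9D 9D B6 CE 9B E7 90 83 43 F4 80 AC 93 C3 96.

E9 9B B0 F0 9D 9D B6 CE 9B E7 90 83 43 F4 80 AC 93 C3 96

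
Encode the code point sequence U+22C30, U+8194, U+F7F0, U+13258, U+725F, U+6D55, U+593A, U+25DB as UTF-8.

U+22C30: 4-byte form → F0 A2 B0 B0.
U+8194: 3-byte form → E8 86 94.
U+F7F0: 3-byte form → EF 9F B0.
U+13258: 4-byte form → F0 93 89 98.
U+725F: 3-byte form → E7 89 9F.
U+6D55: 3-byte form → E6 B5 95.
U+593A: 3-byte form → E5 A4 BA.
U+25DB: 3-byte form → E2 97 9B.
Concatenated (26 bytes): F0 A2 B0 B0 E8 86 94 EF 9F B0 F0 93 89 98 E7 89 9F E6 B5 95 E5 A4 BA E2 97 9B.

F0 A2 B0 B0 E8 86 94 EF 9F B0 F0 93 89 98 E7 89 9F E6 B5 95 E5 A4 BA E2 97 9B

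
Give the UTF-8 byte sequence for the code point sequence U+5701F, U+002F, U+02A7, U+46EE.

U+5701F: 4-byte form → F1 97 80 9F.
U+002F: 1-byte form → 2F.
U+02A7: 2-byte form → CA A7.
U+46EE: 3-byte form → E4 9B AE.
Concatenated (10 bytes): F1 97 80 9F 2F CA A7 E4 9B AE.

F1 97 80 9F 2F CA A7 E4 9B AE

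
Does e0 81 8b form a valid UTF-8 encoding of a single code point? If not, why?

Leading byte 0xE0 = 11100000 → 3-byte form.
Continuation bytes all match 10xxxxxx. Payload decodes to 0x4B.
But 0x4B < 0x800, the minimum for a 3-byte sequence — this is an overlong encoding.

invalid (overlong encoding)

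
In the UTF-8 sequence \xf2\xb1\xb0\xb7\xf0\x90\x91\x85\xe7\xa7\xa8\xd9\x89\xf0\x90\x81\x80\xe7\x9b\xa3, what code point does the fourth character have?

U+0649

Offset 0: leading byte 0xF2 = 11110010 → 4-byte char #1 = F2 B1 B0 B7.
Offset 4: leading byte 0xF0 = 11110000 → 4-byte char #2 = F0 90 91 85.
Offset 8: leading byte 0xE7 = 11100111 → 3-byte char #3 = E7 A7 A8.
Offset 11: leading byte 0xD9 = 11011001 → 2-byte char #4 = D9 89.
Leading byte 0xD9 = 11011001 matches 110xxxxx → 2-byte sequence.
Byte 1: 0xD9 = 11011001, payload 11001 (5 bits).
Byte 2: 0x89 = 10001001 (10xxxxxx ✓), payload 001001.
Concatenate: 11001001001 = 0x649 (11 bits → U+0649).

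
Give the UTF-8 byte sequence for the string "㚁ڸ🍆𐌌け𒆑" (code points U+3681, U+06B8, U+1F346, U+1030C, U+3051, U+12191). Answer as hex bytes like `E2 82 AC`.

U+3681: 3-byte form → E3 9A 81.
U+06B8: 2-byte form → DA B8.
U+1F346: 4-byte form → F0 9F 8D 86.
U+1030C: 4-byte form → F0 90 8C 8C.
U+3051: 3-byte form → E3 81 91.
U+12191: 4-byte form → F0 92 86 91.
Concatenated (20 bytes): E3 9A 81 DA B8 F0 9F 8D 86 F0 90 8C 8C E3 81 91 F0 92 86 91.

E3 9A 81 DA B8 F0 9F 8D 86 F0 90 8C 8C E3 81 91 F0 92 86 91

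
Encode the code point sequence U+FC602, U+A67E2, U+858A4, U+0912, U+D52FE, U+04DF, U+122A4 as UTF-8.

U+FC602: 4-byte form → F3 BC 98 82.
U+A67E2: 4-byte form → F2 A6 9F A2.
U+858A4: 4-byte form → F2 85 A2 A4.
U+0912: 3-byte form → E0 A4 92.
U+D52FE: 4-byte form → F3 95 8B BE.
U+04DF: 2-byte form → D3 9F.
U+122A4: 4-byte form → F0 92 8A A4.
Concatenated (25 bytes): F3 BC 98 82 F2 A6 9F A2 F2 85 A2 A4 E0 A4 92 F3 95 8B BE D3 9F F0 92 8A A4.

F3 BC 98 82 F2 A6 9F A2 F2 85 A2 A4 E0 A4 92 F3 95 8B BE D3 9F F0 92 8A A4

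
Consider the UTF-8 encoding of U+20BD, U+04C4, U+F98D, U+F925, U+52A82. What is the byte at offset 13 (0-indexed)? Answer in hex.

0xAA

U+20BD → 3-byte form E2 82 BD at offsets 0–2.
U+04C4 → 2-byte form D3 84 at offsets 3–4.
U+F98D → 3-byte form EF A6 8D at offsets 5–7.
U+F925 → 3-byte form EF A4 A5 at offsets 8–10.
U+52A82 → 4-byte form F1 92 AA 82 at offsets 11–14.
Offset 13 falls in char 5's range; it's byte 3 of F1 92 AA 82 = 0xAA.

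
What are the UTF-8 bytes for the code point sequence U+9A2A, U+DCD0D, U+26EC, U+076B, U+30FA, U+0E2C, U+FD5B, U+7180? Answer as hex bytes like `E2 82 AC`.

E9 A8 AA F3 9C B4 8D E2 9B AC DD AB E3 83 BA E0 B8 AC EF B5 9B E7 86 80

U+9A2A: 3-byte form → E9 A8 AA.
U+DCD0D: 4-byte form → F3 9C B4 8D.
U+26EC: 3-byte form → E2 9B AC.
U+076B: 2-byte form → DD AB.
U+30FA: 3-byte form → E3 83 BA.
U+0E2C: 3-byte form → E0 B8 AC.
U+FD5B: 3-byte form → EF B5 9B.
U+7180: 3-byte form → E7 86 80.
Concatenated (24 bytes): E9 A8 AA F3 9C B4 8D E2 9B AC DD AB E3 83 BA E0 B8 AC EF B5 9B E7 86 80.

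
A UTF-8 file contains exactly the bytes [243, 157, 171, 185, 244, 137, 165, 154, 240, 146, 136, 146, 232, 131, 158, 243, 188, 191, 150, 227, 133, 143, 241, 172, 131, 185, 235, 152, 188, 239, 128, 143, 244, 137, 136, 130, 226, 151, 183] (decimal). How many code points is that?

Byte at offset 0: 0xF3 = 11110011 → 4-byte char (#1). Advance 4.
Byte at offset 4: 0xF4 = 11110100 → 4-byte char (#2). Advance 4.
Byte at offset 8: 0xF0 = 11110000 → 4-byte char (#3). Advance 4.
Byte at offset 12: 0xE8 = 11101000 → 3-byte char (#4). Advance 3.
Byte at offset 15: 0xF3 = 11110011 → 4-byte char (#5). Advance 4.
Byte at offset 19: 0xE3 = 11100011 → 3-byte char (#6). Advance 3.
Byte at offset 22: 0xF1 = 11110001 → 4-byte char (#7). Advance 4.
Byte at offset 26: 0xEB = 11101011 → 3-byte char (#8). Advance 3.
Byte at offset 29: 0xEF = 11101111 → 3-byte char (#9). Advance 3.
Byte at offset 32: 0xF4 = 11110100 → 4-byte char (#10). Advance 4.
Byte at offset 36: 0xE2 = 11100010 → 3-byte char (#11). Advance 3.
Reached end at offset 39 after 11 code points.

11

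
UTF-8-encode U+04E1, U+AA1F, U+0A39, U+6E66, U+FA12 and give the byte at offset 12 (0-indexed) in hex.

0xA8

U+04E1 → 2-byte form D3 A1 at offsets 0–1.
U+AA1F → 3-byte form EA A8 9F at offsets 2–4.
U+0A39 → 3-byte form E0 A8 B9 at offsets 5–7.
U+6E66 → 3-byte form E6 B9 A6 at offsets 8–10.
U+FA12 → 3-byte form EF A8 92 at offsets 11–13.
Offset 12 falls in char 5's range; it's byte 2 of EF A8 92 = 0xA8.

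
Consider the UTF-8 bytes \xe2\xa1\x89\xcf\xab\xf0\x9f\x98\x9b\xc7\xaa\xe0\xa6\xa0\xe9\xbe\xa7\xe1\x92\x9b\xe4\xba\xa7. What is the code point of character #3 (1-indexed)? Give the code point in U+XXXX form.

U+1F61B

Offset 0: leading byte 0xE2 = 11100010 → 3-byte char #1 = E2 A1 89.
Offset 3: leading byte 0xCF = 11001111 → 2-byte char #2 = CF AB.
Offset 5: leading byte 0xF0 = 11110000 → 4-byte char #3 = F0 9F 98 9B.
Leading byte 0xF0 = 11110000 matches 11110xxx → 4-byte sequence.
Byte 1: 0xF0 = 11110000, payload 000 (3 bits).
Byte 2: 0x9F = 10011111 (10xxxxxx ✓), payload 011111.
Byte 3: 0x98 = 10011000 (10xxxxxx ✓), payload 011000.
Byte 4: 0x9B = 10011011 (10xxxxxx ✓), payload 011011.
Concatenate: 000011111011000011011 = 0x1F61B (21 bits → U+1F61B).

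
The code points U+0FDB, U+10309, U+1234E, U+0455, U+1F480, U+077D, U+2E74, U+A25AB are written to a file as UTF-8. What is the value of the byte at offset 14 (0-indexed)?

0x9F

U+0FDB → 3-byte form E0 BF 9B at offsets 0–2.
U+10309 → 4-byte form F0 90 8C 89 at offsets 3–6.
U+1234E → 4-byte form F0 92 8D 8E at offsets 7–10.
U+0455 → 2-byte form D1 95 at offsets 11–12.
U+1F480 → 4-byte form F0 9F 92 80 at offsets 13–16.
Offset 14 falls in char 5's range; it's byte 2 of F0 9F 92 80 = 0x9F.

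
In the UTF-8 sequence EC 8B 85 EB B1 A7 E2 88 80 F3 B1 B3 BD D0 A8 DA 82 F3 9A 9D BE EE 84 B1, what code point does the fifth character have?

Offset 0: leading byte 0xEC = 11101100 → 3-byte char #1 = EC 8B 85.
Offset 3: leading byte 0xEB = 11101011 → 3-byte char #2 = EB B1 A7.
Offset 6: leading byte 0xE2 = 11100010 → 3-byte char #3 = E2 88 80.
Offset 9: leading byte 0xF3 = 11110011 → 4-byte char #4 = F3 B1 B3 BD.
Offset 13: leading byte 0xD0 = 11010000 → 2-byte char #5 = D0 A8.
Leading byte 0xD0 = 11010000 matches 110xxxxx → 2-byte sequence.
Byte 1: 0xD0 = 11010000, payload 10000 (5 bits).
Byte 2: 0xA8 = 10101000 (10xxxxxx ✓), payload 101000.
Concatenate: 10000101000 = 0x428 (11 bits → U+0428).

U+0428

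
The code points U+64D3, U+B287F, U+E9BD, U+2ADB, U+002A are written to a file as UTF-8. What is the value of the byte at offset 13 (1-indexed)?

0x9B

1-indexed offset 13 is 0-indexed offset 12.
U+64D3 → 3-byte form E6 93 93 at offsets 0–2.
U+B287F → 4-byte form F2 B2 A1 BF at offsets 3–6.
U+E9BD → 3-byte form EE A6 BD at offsets 7–9.
U+2ADB → 3-byte form E2 AB 9B at offsets 10–12.
Offset 12 falls in char 4's range; it's byte 3 of E2 AB 9B = 0x9B.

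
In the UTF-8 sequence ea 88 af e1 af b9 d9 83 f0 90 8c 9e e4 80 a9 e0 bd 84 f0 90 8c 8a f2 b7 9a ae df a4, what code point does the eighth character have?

U+B76AE

Offset 0: leading byte 0xEA = 11101010 → 3-byte char #1 = EA 88 AF.
Offset 3: leading byte 0xE1 = 11100001 → 3-byte char #2 = E1 AF B9.
Offset 6: leading byte 0xD9 = 11011001 → 2-byte char #3 = D9 83.
Offset 8: leading byte 0xF0 = 11110000 → 4-byte char #4 = F0 90 8C 9E.
Offset 12: leading byte 0xE4 = 11100100 → 3-byte char #5 = E4 80 A9.
Offset 15: leading byte 0xE0 = 11100000 → 3-byte char #6 = E0 BD 84.
Offset 18: leading byte 0xF0 = 11110000 → 4-byte char #7 = F0 90 8C 8A.
Offset 22: leading byte 0xF2 = 11110010 → 4-byte char #8 = F2 B7 9A AE.
Leading byte 0xF2 = 11110010 matches 11110xxx → 4-byte sequence.
Byte 1: 0xF2 = 11110010, payload 010 (3 bits).
Byte 2: 0xB7 = 10110111 (10xxxxxx ✓), payload 110111.
Byte 3: 0x9A = 10011010 (10xxxxxx ✓), payload 011010.
Byte 4: 0xAE = 10101110 (10xxxxxx ✓), payload 101110.
Concatenate: 010110111011010101110 = 0xB76AE (21 bits → U+B76AE).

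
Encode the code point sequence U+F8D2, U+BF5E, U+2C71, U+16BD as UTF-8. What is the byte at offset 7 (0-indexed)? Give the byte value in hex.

0xB1

U+F8D2 → 3-byte form EF A3 92 at offsets 0–2.
U+BF5E → 3-byte form EB BD 9E at offsets 3–5.
U+2C71 → 3-byte form E2 B1 B1 at offsets 6–8.
Offset 7 falls in char 3's range; it's byte 2 of E2 B1 B1 = 0xB1.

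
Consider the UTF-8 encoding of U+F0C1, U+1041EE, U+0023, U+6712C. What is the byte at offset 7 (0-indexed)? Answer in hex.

0x23

U+F0C1 → 3-byte form EF 83 81 at offsets 0–2.
U+1041EE → 4-byte form F4 84 87 AE at offsets 3–6.
U+0023 → 1-byte form 23 at offsets 7–7.
Offset 7 falls in char 3's range; it's byte 1 of 23 = 0x23.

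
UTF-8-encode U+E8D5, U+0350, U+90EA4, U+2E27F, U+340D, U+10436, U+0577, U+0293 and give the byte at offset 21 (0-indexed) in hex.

U+E8D5 → 3-byte form EE A3 95 at offsets 0–2.
U+0350 → 2-byte form CD 90 at offsets 3–4.
U+90EA4 → 4-byte form F2 90 BA A4 at offsets 5–8.
U+2E27F → 4-byte form F0 AE 89 BF at offsets 9–12.
U+340D → 3-byte form E3 90 8D at offsets 13–15.
U+10436 → 4-byte form F0 90 90 B6 at offsets 16–19.
U+0577 → 2-byte form D5 B7 at offsets 20–21.
Offset 21 falls in char 7's range; it's byte 2 of D5 B7 = 0xB7.

0xB7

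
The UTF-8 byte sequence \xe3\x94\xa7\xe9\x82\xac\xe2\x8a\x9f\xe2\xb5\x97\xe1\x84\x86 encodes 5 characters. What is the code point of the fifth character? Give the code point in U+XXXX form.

U+1106

Offset 0: leading byte 0xE3 = 11100011 → 3-byte char #1 = E3 94 A7.
Offset 3: leading byte 0xE9 = 11101001 → 3-byte char #2 = E9 82 AC.
Offset 6: leading byte 0xE2 = 11100010 → 3-byte char #3 = E2 8A 9F.
Offset 9: leading byte 0xE2 = 11100010 → 3-byte char #4 = E2 B5 97.
Offset 12: leading byte 0xE1 = 11100001 → 3-byte char #5 = E1 84 86.
Leading byte 0xE1 = 11100001 matches 1110xxxx → 3-byte sequence.
Byte 1: 0xE1 = 11100001, payload 0001 (4 bits).
Byte 2: 0x84 = 10000100 (10xxxxxx ✓), payload 000100.
Byte 3: 0x86 = 10000110 (10xxxxxx ✓), payload 000110.
Concatenate: 0001000100000110 = 0x1106 (16 bits → U+1106).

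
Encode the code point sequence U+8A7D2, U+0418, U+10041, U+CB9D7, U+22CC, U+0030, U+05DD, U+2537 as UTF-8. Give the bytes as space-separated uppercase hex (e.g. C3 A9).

F2 8A 9F 92 D0 98 F0 90 81 81 F3 8B A7 97 E2 8B 8C 30 D7 9D E2 94 B7

U+8A7D2: 4-byte form → F2 8A 9F 92.
U+0418: 2-byte form → D0 98.
U+10041: 4-byte form → F0 90 81 81.
U+CB9D7: 4-byte form → F3 8B A7 97.
U+22CC: 3-byte form → E2 8B 8C.
U+0030: 1-byte form → 30.
U+05DD: 2-byte form → D7 9D.
U+2537: 3-byte form → E2 94 B7.
Concatenated (23 bytes): F2 8A 9F 92 D0 98 F0 90 81 81 F3 8B A7 97 E2 8B 8C 30 D7 9D E2 94 B7.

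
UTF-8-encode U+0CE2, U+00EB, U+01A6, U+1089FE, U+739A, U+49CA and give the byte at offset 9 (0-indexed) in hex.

U+0CE2 → 3-byte form E0 B3 A2 at offsets 0–2.
U+00EB → 2-byte form C3 AB at offsets 3–4.
U+01A6 → 2-byte form C6 A6 at offsets 5–6.
U+1089FE → 4-byte form F4 88 A7 BE at offsets 7–10.
Offset 9 falls in char 4's range; it's byte 3 of F4 88 A7 BE = 0xA7.

0xA7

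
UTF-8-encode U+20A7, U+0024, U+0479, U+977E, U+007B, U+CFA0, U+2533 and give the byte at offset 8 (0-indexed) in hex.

0xBE

U+20A7 → 3-byte form E2 82 A7 at offsets 0–2.
U+0024 → 1-byte form 24 at offsets 3–3.
U+0479 → 2-byte form D1 B9 at offsets 4–5.
U+977E → 3-byte form E9 9D BE at offsets 6–8.
Offset 8 falls in char 4's range; it's byte 3 of E9 9D BE = 0xBE.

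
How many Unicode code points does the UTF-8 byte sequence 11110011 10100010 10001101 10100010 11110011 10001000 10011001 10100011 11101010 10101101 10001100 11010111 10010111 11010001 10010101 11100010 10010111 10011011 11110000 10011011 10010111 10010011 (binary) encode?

7

Byte at offset 0: 0xF3 = 11110011 → 4-byte char (#1). Advance 4.
Byte at offset 4: 0xF3 = 11110011 → 4-byte char (#2). Advance 4.
Byte at offset 8: 0xEA = 11101010 → 3-byte char (#3). Advance 3.
Byte at offset 11: 0xD7 = 11010111 → 2-byte char (#4). Advance 2.
Byte at offset 13: 0xD1 = 11010001 → 2-byte char (#5). Advance 2.
Byte at offset 15: 0xE2 = 11100010 → 3-byte char (#6). Advance 3.
Byte at offset 18: 0xF0 = 11110000 → 4-byte char (#7). Advance 4.
Reached end at offset 22 after 7 code points.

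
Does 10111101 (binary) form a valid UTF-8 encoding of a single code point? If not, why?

invalid (continuation byte with no leading byte)

Byte 0xBD = 10111101 has the form 10xxxxxx — a continuation byte — but there is no preceding leading byte.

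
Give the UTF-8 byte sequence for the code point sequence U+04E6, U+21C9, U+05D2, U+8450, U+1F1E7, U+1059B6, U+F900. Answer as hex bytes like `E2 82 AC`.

D3 A6 E2 87 89 D7 92 E8 91 90 F0 9F 87 A7 F4 85 A6 B6 EF A4 80

U+04E6: 2-byte form → D3 A6.
U+21C9: 3-byte form → E2 87 89.
U+05D2: 2-byte form → D7 92.
U+8450: 3-byte form → E8 91 90.
U+1F1E7: 4-byte form → F0 9F 87 A7.
U+1059B6: 4-byte form → F4 85 A6 B6.
U+F900: 3-byte form → EF A4 80.
Concatenated (21 bytes): D3 A6 E2 87 89 D7 92 E8 91 90 F0 9F 87 A7 F4 85 A6 B6 EF A4 80.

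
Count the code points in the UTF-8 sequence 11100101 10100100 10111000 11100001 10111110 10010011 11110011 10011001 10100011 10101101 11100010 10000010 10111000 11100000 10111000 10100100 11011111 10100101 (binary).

Byte at offset 0: 0xE5 = 11100101 → 3-byte char (#1). Advance 3.
Byte at offset 3: 0xE1 = 11100001 → 3-byte char (#2). Advance 3.
Byte at offset 6: 0xF3 = 11110011 → 4-byte char (#3). Advance 4.
Byte at offset 10: 0xE2 = 11100010 → 3-byte char (#4). Advance 3.
Byte at offset 13: 0xE0 = 11100000 → 3-byte char (#5). Advance 3.
Byte at offset 16: 0xDF = 11011111 → 2-byte char (#6). Advance 2.
Reached end at offset 18 after 6 code points.

6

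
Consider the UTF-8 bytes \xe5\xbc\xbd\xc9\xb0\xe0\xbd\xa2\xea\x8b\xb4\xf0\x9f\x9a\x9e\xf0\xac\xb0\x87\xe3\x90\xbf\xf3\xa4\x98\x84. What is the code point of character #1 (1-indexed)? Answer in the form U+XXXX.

U+5F3D

Offset 0: leading byte 0xE5 = 11100101 → 3-byte char #1 = E5 BC BD.
Leading byte 0xE5 = 11100101 matches 1110xxxx → 3-byte sequence.
Byte 1: 0xE5 = 11100101, payload 0101 (4 bits).
Byte 2: 0xBC = 10111100 (10xxxxxx ✓), payload 111100.
Byte 3: 0xBD = 10111101 (10xxxxxx ✓), payload 111101.
Concatenate: 0101111100111101 = 0x5F3D (16 bits → U+5F3D).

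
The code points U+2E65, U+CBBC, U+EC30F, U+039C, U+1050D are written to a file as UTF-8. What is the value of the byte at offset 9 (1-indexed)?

1-indexed offset 9 is 0-indexed offset 8.
U+2E65 → 3-byte form E2 B9 A5 at offsets 0–2.
U+CBBC → 3-byte form EC AE BC at offsets 3–5.
U+EC30F → 4-byte form F3 AC 8C 8F at offsets 6–9.
Offset 8 falls in char 3's range; it's byte 3 of F3 AC 8C 8F = 0x8C.

0x8C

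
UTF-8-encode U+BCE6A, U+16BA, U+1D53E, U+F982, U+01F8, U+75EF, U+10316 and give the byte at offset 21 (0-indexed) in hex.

0x8C

U+BCE6A → 4-byte form F2 BC B9 AA at offsets 0–3.
U+16BA → 3-byte form E1 9A BA at offsets 4–6.
U+1D53E → 4-byte form F0 9D 94 BE at offsets 7–10.
U+F982 → 3-byte form EF A6 82 at offsets 11–13.
U+01F8 → 2-byte form C7 B8 at offsets 14–15.
U+75EF → 3-byte form E7 97 AF at offsets 16–18.
U+10316 → 4-byte form F0 90 8C 96 at offsets 19–22.
Offset 21 falls in char 7's range; it's byte 3 of F0 90 8C 96 = 0x8C.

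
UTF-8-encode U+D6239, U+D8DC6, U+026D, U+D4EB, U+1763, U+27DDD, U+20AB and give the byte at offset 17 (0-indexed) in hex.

0xA7

U+D6239 → 4-byte form F3 96 88 B9 at offsets 0–3.
U+D8DC6 → 4-byte form F3 98 B7 86 at offsets 4–7.
U+026D → 2-byte form C9 AD at offsets 8–9.
U+D4EB → 3-byte form ED 93 AB at offsets 10–12.
U+1763 → 3-byte form E1 9D A3 at offsets 13–15.
U+27DDD → 4-byte form F0 A7 B7 9D at offsets 16–19.
Offset 17 falls in char 6's range; it's byte 2 of F0 A7 B7 9D = 0xA7.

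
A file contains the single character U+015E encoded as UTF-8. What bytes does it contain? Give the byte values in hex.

C5 9E

U+015E = 0x15E = 350 decimal. In range U+0080–U+07FF → 2-byte form: 110xxxxx 10xxxxxx.
Binary (11 bits): 00101011110.
Split 5+6: 00101 | 011110.
Byte 1: 11000101 = 0xC5.
Byte 2: 10011110 = 0x9E.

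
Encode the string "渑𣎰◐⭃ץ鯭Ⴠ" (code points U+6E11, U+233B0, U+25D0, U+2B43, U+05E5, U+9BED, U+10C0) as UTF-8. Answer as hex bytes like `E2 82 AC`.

U+6E11: 3-byte form → E6 B8 91.
U+233B0: 4-byte form → F0 A3 8E B0.
U+25D0: 3-byte form → E2 97 90.
U+2B43: 3-byte form → E2 AD 83.
U+05E5: 2-byte form → D7 A5.
U+9BED: 3-byte form → E9 AF AD.
U+10C0: 3-byte form → E1 83 80.
Concatenated (21 bytes): E6 B8 91 F0 A3 8E B0 E2 97 90 E2 AD 83 D7 A5 E9 AF AD E1 83 80.

E6 B8 91 F0 A3 8E B0 E2 97 90 E2 AD 83 D7 A5 E9 AF AD E1 83 80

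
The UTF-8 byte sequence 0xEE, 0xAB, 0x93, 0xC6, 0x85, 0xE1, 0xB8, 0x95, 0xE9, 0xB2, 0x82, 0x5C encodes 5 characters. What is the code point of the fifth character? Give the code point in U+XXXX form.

U+005C

Offset 0: leading byte 0xEE = 11101110 → 3-byte char #1 = EE AB 93.
Offset 3: leading byte 0xC6 = 11000110 → 2-byte char #2 = C6 85.
Offset 5: leading byte 0xE1 = 11100001 → 3-byte char #3 = E1 B8 95.
Offset 8: leading byte 0xE9 = 11101001 → 3-byte char #4 = E9 B2 82.
Offset 11: leading byte 0x5C = 01011100 → 1-byte char #5 = 5C.
Leading byte 0x5C = 01011100 matches 0xxxxxxx → 1-byte sequence.
Byte 1: 0x5C = 01011100, payload 1011100 (7 bits).
Concatenate: 1011100 = 0x5C (7 bits → U+005C).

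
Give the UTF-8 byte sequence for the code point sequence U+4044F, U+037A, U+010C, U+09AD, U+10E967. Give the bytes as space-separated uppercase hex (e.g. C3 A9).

F1 80 91 8F CD BA C4 8C E0 A6 AD F4 8E A5 A7

U+4044F: 4-byte form → F1 80 91 8F.
U+037A: 2-byte form → CD BA.
U+010C: 2-byte form → C4 8C.
U+09AD: 3-byte form → E0 A6 AD.
U+10E967: 4-byte form → F4 8E A5 A7.
Concatenated (15 bytes): F1 80 91 8F CD BA C4 8C E0 A6 AD F4 8E A5 A7.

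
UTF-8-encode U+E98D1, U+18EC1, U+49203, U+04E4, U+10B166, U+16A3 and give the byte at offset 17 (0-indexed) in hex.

0xA6

U+E98D1 → 4-byte form F3 A9 A3 91 at offsets 0–3.
U+18EC1 → 4-byte form F0 98 BB 81 at offsets 4–7.
U+49203 → 4-byte form F1 89 88 83 at offsets 8–11.
U+04E4 → 2-byte form D3 A4 at offsets 12–13.
U+10B166 → 4-byte form F4 8B 85 A6 at offsets 14–17.
Offset 17 falls in char 5's range; it's byte 4 of F4 8B 85 A6 = 0xA6.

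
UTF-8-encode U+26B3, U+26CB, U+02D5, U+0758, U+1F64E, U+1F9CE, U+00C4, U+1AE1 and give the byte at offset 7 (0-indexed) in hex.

0x95

U+26B3 → 3-byte form E2 9A B3 at offsets 0–2.
U+26CB → 3-byte form E2 9B 8B at offsets 3–5.
U+02D5 → 2-byte form CB 95 at offsets 6–7.
Offset 7 falls in char 3's range; it's byte 2 of CB 95 = 0x95.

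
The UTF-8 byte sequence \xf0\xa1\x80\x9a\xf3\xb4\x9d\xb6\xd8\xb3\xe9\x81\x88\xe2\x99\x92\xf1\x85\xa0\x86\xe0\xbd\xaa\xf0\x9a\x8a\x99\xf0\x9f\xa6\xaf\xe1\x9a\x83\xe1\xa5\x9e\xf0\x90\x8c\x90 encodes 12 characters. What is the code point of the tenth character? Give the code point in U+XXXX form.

U+1683

Offset 0: leading byte 0xF0 = 11110000 → 4-byte char #1 = F0 A1 80 9A.
Offset 4: leading byte 0xF3 = 11110011 → 4-byte char #2 = F3 B4 9D B6.
Offset 8: leading byte 0xD8 = 11011000 → 2-byte char #3 = D8 B3.
Offset 10: leading byte 0xE9 = 11101001 → 3-byte char #4 = E9 81 88.
Offset 13: leading byte 0xE2 = 11100010 → 3-byte char #5 = E2 99 92.
Offset 16: leading byte 0xF1 = 11110001 → 4-byte char #6 = F1 85 A0 86.
Offset 20: leading byte 0xE0 = 11100000 → 3-byte char #7 = E0 BD AA.
Offset 23: leading byte 0xF0 = 11110000 → 4-byte char #8 = F0 9A 8A 99.
Offset 27: leading byte 0xF0 = 11110000 → 4-byte char #9 = F0 9F A6 AF.
Offset 31: leading byte 0xE1 = 11100001 → 3-byte char #10 = E1 9A 83.
Leading byte 0xE1 = 11100001 matches 1110xxxx → 3-byte sequence.
Byte 1: 0xE1 = 11100001, payload 0001 (4 bits).
Byte 2: 0x9A = 10011010 (10xxxxxx ✓), payload 011010.
Byte 3: 0x83 = 10000011 (10xxxxxx ✓), payload 000011.
Concatenate: 0001011010000011 = 0x1683 (16 bits → U+1683).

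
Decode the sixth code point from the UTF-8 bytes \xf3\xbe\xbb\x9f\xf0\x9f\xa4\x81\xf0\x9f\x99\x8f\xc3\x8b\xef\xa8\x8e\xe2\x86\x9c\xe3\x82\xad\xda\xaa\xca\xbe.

Offset 0: leading byte 0xF3 = 11110011 → 4-byte char #1 = F3 BE BB 9F.
Offset 4: leading byte 0xF0 = 11110000 → 4-byte char #2 = F0 9F A4 81.
Offset 8: leading byte 0xF0 = 11110000 → 4-byte char #3 = F0 9F 99 8F.
Offset 12: leading byte 0xC3 = 11000011 → 2-byte char #4 = C3 8B.
Offset 14: leading byte 0xEF = 11101111 → 3-byte char #5 = EF A8 8E.
Offset 17: leading byte 0xE2 = 11100010 → 3-byte char #6 = E2 86 9C.
Leading byte 0xE2 = 11100010 matches 1110xxxx → 3-byte sequence.
Byte 1: 0xE2 = 11100010, payload 0010 (4 bits).
Byte 2: 0x86 = 10000110 (10xxxxxx ✓), payload 000110.
Byte 3: 0x9C = 10011100 (10xxxxxx ✓), payload 011100.
Concatenate: 0010000110011100 = 0x219C (16 bits → U+219C).

U+219C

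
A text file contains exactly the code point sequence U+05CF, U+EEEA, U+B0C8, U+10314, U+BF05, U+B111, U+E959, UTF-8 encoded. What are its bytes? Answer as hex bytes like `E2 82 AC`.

D7 8F EE BB AA EB 83 88 F0 90 8C 94 EB BC 85 EB 84 91 EE A5 99

U+05CF: 2-byte form → D7 8F.
U+EEEA: 3-byte form → EE BB AA.
U+B0C8: 3-byte form → EB 83 88.
U+10314: 4-byte form → F0 90 8C 94.
U+BF05: 3-byte form → EB BC 85.
U+B111: 3-byte form → EB 84 91.
U+E959: 3-byte form → EE A5 99.
Concatenated (21 bytes): D7 8F EE BB AA EB 83 88 F0 90 8C 94 EB BC 85 EB 84 91 EE A5 99.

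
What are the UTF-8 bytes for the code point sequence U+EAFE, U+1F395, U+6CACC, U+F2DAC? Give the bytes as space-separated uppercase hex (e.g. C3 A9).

U+EAFE: 3-byte form → EE AB BE.
U+1F395: 4-byte form → F0 9F 8E 95.
U+6CACC: 4-byte form → F1 AC AB 8C.
U+F2DAC: 4-byte form → F3 B2 B6 AC.
Concatenated (15 bytes): EE AB BE F0 9F 8E 95 F1 AC AB 8C F3 B2 B6 AC.

EE AB BE F0 9F 8E 95 F1 AC AB 8C F3 B2 B6 AC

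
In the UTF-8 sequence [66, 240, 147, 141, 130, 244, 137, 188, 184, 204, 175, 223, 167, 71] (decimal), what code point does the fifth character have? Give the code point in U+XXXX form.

U+07E7

Offset 0: leading byte 0x42 = 01000010 → 1-byte char #1 = 42.
Offset 1: leading byte 0xF0 = 11110000 → 4-byte char #2 = F0 93 8D 82.
Offset 5: leading byte 0xF4 = 11110100 → 4-byte char #3 = F4 89 BC B8.
Offset 9: leading byte 0xCC = 11001100 → 2-byte char #4 = CC AF.
Offset 11: leading byte 0xDF = 11011111 → 2-byte char #5 = DF A7.
Leading byte 0xDF = 11011111 matches 110xxxxx → 2-byte sequence.
Byte 1: 0xDF = 11011111, payload 11111 (5 bits).
Byte 2: 0xA7 = 10100111 (10xxxxxx ✓), payload 100111.
Concatenate: 11111100111 = 0x7E7 (11 bits → U+07E7).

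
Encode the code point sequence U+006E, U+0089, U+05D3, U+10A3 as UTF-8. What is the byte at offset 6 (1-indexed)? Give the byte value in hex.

0xE1

1-indexed offset 6 is 0-indexed offset 5.
U+006E → 1-byte form 6E at offsets 0–0.
U+0089 → 2-byte form C2 89 at offsets 1–2.
U+05D3 → 2-byte form D7 93 at offsets 3–4.
U+10A3 → 3-byte form E1 82 A3 at offsets 5–7.
Offset 5 falls in char 4's range; it's byte 1 of E1 82 A3 = 0xE1.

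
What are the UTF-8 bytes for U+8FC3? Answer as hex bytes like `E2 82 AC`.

E8 BF 83

U+8FC3 = 0x8FC3 = 36803 decimal. In range U+0800–U+FFFF → 3-byte form: 1110xxxx 10xxxxxx 10xxxxxx.
Binary (16 bits): 1000111111000011.
Split 4+6+6: 1000 | 111111 | 000011.
Byte 1: 11101000 = 0xE8.
Byte 2: 10111111 = 0xBF.
Byte 3: 10000011 = 0x83.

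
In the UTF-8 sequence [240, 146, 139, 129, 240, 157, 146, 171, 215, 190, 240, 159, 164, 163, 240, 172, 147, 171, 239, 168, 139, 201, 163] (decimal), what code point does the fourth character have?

Offset 0: leading byte 0xF0 = 11110000 → 4-byte char #1 = F0 92 8B 81.
Offset 4: leading byte 0xF0 = 11110000 → 4-byte char #2 = F0 9D 92 AB.
Offset 8: leading byte 0xD7 = 11010111 → 2-byte char #3 = D7 BE.
Offset 10: leading byte 0xF0 = 11110000 → 4-byte char #4 = F0 9F A4 A3.
Leading byte 0xF0 = 11110000 matches 11110xxx → 4-byte sequence.
Byte 1: 0xF0 = 11110000, payload 000 (3 bits).
Byte 2: 0x9F = 10011111 (10xxxxxx ✓), payload 011111.
Byte 3: 0xA4 = 10100100 (10xxxxxx ✓), payload 100100.
Byte 4: 0xA3 = 10100011 (10xxxxxx ✓), payload 100011.
Concatenate: 000011111100100100011 = 0x1F923 (21 bits → U+1F923).

U+1F923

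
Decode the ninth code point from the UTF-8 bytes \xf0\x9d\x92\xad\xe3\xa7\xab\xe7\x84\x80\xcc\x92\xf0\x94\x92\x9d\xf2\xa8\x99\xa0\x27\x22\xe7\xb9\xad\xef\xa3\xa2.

Offset 0: leading byte 0xF0 = 11110000 → 4-byte char #1 = F0 9D 92 AD.
Offset 4: leading byte 0xE3 = 11100011 → 3-byte char #2 = E3 A7 AB.
Offset 7: leading byte 0xE7 = 11100111 → 3-byte char #3 = E7 84 80.
Offset 10: leading byte 0xCC = 11001100 → 2-byte char #4 = CC 92.
Offset 12: leading byte 0xF0 = 11110000 → 4-byte char #5 = F0 94 92 9D.
Offset 16: leading byte 0xF2 = 11110010 → 4-byte char #6 = F2 A8 99 A0.
Offset 20: leading byte 0x27 = 00100111 → 1-byte char #7 = 27.
Offset 21: leading byte 0x22 = 00100010 → 1-byte char #8 = 22.
Offset 22: leading byte 0xE7 = 11100111 → 3-byte char #9 = E7 B9 AD.
Leading byte 0xE7 = 11100111 matches 1110xxxx → 3-byte sequence.
Byte 1: 0xE7 = 11100111, payload 0111 (4 bits).
Byte 2: 0xB9 = 10111001 (10xxxxxx ✓), payload 111001.
Byte 3: 0xAD = 10101101 (10xxxxxx ✓), payload 101101.
Concatenate: 0111111001101101 = 0x7E6D (16 bits → U+7E6D).

U+7E6D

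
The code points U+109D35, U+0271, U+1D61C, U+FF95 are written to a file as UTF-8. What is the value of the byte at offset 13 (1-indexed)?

1-indexed offset 13 is 0-indexed offset 12.
U+109D35 → 4-byte form F4 89 B4 B5 at offsets 0–3.
U+0271 → 2-byte form C9 B1 at offsets 4–5.
U+1D61C → 4-byte form F0 9D 98 9C at offsets 6–9.
U+FF95 → 3-byte form EF BE 95 at offsets 10–12.
Offset 12 falls in char 4's range; it's byte 3 of EF BE 95 = 0x95.

0x95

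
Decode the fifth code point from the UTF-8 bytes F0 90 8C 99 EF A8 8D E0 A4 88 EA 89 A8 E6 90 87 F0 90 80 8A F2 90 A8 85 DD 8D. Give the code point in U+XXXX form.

U+6407

Offset 0: leading byte 0xF0 = 11110000 → 4-byte char #1 = F0 90 8C 99.
Offset 4: leading byte 0xEF = 11101111 → 3-byte char #2 = EF A8 8D.
Offset 7: leading byte 0xE0 = 11100000 → 3-byte char #3 = E0 A4 88.
Offset 10: leading byte 0xEA = 11101010 → 3-byte char #4 = EA 89 A8.
Offset 13: leading byte 0xE6 = 11100110 → 3-byte char #5 = E6 90 87.
Leading byte 0xE6 = 11100110 matches 1110xxxx → 3-byte sequence.
Byte 1: 0xE6 = 11100110, payload 0110 (4 bits).
Byte 2: 0x90 = 10010000 (10xxxxxx ✓), payload 010000.
Byte 3: 0x87 = 10000111 (10xxxxxx ✓), payload 000111.
Concatenate: 0110010000000111 = 0x6407 (16 bits → U+6407).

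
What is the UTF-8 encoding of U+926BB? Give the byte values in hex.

F2 92 9A BB

U+926BB = 0x926BB = 599739 decimal. In range U+10000–U+10FFFF → 4-byte form: 11110xxx 10xxxxxx 10xxxxxx 10xxxxxx.
Binary (21 bits): 010010010011010111011.
Split 3+6+6+6: 010 | 010010 | 011010 | 111011.
Byte 1: 11110010 = 0xF2.
Byte 2: 10010010 = 0x92.
Byte 3: 10011010 = 0x9A.
Byte 4: 10111011 = 0xBB.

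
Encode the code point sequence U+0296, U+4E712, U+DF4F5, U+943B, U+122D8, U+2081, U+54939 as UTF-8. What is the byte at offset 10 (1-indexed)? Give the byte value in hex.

1-indexed offset 10 is 0-indexed offset 9.
U+0296 → 2-byte form CA 96 at offsets 0–1.
U+4E712 → 4-byte form F1 8E 9C 92 at offsets 2–5.
U+DF4F5 → 4-byte form F3 9F 93 B5 at offsets 6–9.
Offset 9 falls in char 3's range; it's byte 4 of F3 9F 93 B5 = 0xB5.

0xB5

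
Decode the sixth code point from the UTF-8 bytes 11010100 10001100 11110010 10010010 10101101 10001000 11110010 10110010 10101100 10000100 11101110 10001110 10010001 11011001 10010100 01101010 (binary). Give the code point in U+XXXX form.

Offset 0: leading byte 0xD4 = 11010100 → 2-byte char #1 = D4 8C.
Offset 2: leading byte 0xF2 = 11110010 → 4-byte char #2 = F2 92 AD 88.
Offset 6: leading byte 0xF2 = 11110010 → 4-byte char #3 = F2 B2 AC 84.
Offset 10: leading byte 0xEE = 11101110 → 3-byte char #4 = EE 8E 91.
Offset 13: leading byte 0xD9 = 11011001 → 2-byte char #5 = D9 94.
Offset 15: leading byte 0x6A = 01101010 → 1-byte char #6 = 6A.
Leading byte 0x6A = 01101010 matches 0xxxxxxx → 1-byte sequence.
Byte 1: 0x6A = 01101010, payload 1101010 (7 bits).
Concatenate: 1101010 = 0x6A (7 bits → U+006A).

U+006A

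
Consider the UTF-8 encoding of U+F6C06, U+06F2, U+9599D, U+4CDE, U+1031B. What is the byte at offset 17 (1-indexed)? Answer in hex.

0x9B

1-indexed offset 17 is 0-indexed offset 16.
U+F6C06 → 4-byte form F3 B6 B0 86 at offsets 0–3.
U+06F2 → 2-byte form DB B2 at offsets 4–5.
U+9599D → 4-byte form F2 95 A6 9D at offsets 6–9.
U+4CDE → 3-byte form E4 B3 9E at offsets 10–12.
U+1031B → 4-byte form F0 90 8C 9B at offsets 13–16.
Offset 16 falls in char 5's range; it's byte 4 of F0 90 8C 9B = 0x9B.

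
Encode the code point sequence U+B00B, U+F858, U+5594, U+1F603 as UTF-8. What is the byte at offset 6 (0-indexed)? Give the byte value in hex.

U+B00B → 3-byte form EB 80 8B at offsets 0–2.
U+F858 → 3-byte form EF A1 98 at offsets 3–5.
U+5594 → 3-byte form E5 96 94 at offsets 6–8.
Offset 6 falls in char 3's range; it's byte 1 of E5 96 94 = 0xE5.

0xE5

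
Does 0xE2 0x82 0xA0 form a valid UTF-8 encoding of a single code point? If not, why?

valid

Leading byte 0xE2 = 11100010 → 3-byte form.
Continuation bytes 0x82=10000010, 0xA0=10100000 all match 10xxxxxx.
Decoded value 0x20A0 is ≥ 0x800 (shortest form) and not a surrogate.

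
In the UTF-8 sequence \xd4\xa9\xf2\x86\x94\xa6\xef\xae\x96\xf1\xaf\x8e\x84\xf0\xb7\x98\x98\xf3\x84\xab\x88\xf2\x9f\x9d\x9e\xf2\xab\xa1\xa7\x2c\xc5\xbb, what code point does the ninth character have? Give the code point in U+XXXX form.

Offset 0: leading byte 0xD4 = 11010100 → 2-byte char #1 = D4 A9.
Offset 2: leading byte 0xF2 = 11110010 → 4-byte char #2 = F2 86 94 A6.
Offset 6: leading byte 0xEF = 11101111 → 3-byte char #3 = EF AE 96.
Offset 9: leading byte 0xF1 = 11110001 → 4-byte char #4 = F1 AF 8E 84.
Offset 13: leading byte 0xF0 = 11110000 → 4-byte char #5 = F0 B7 98 98.
Offset 17: leading byte 0xF3 = 11110011 → 4-byte char #6 = F3 84 AB 88.
Offset 21: leading byte 0xF2 = 11110010 → 4-byte char #7 = F2 9F 9D 9E.
Offset 25: leading byte 0xF2 = 11110010 → 4-byte char #8 = F2 AB A1 A7.
Offset 29: leading byte 0x2C = 00101100 → 1-byte char #9 = 2C.
Leading byte 0x2C = 00101100 matches 0xxxxxxx → 1-byte sequence.
Byte 1: 0x2C = 00101100, payload 0101100 (7 bits).
Concatenate: 0101100 = 0x2C (7 bits → U+002C).

U+002C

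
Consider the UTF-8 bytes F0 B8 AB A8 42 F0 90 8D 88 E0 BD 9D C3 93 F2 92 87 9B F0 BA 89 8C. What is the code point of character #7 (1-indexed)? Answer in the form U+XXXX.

U+3A24C

Offset 0: leading byte 0xF0 = 11110000 → 4-byte char #1 = F0 B8 AB A8.
Offset 4: leading byte 0x42 = 01000010 → 1-byte char #2 = 42.
Offset 5: leading byte 0xF0 = 11110000 → 4-byte char #3 = F0 90 8D 88.
Offset 9: leading byte 0xE0 = 11100000 → 3-byte char #4 = E0 BD 9D.
Offset 12: leading byte 0xC3 = 11000011 → 2-byte char #5 = C3 93.
Offset 14: leading byte 0xF2 = 11110010 → 4-byte char #6 = F2 92 87 9B.
Offset 18: leading byte 0xF0 = 11110000 → 4-byte char #7 = F0 BA 89 8C.
Leading byte 0xF0 = 11110000 matches 11110xxx → 4-byte sequence.
Byte 1: 0xF0 = 11110000, payload 000 (3 bits).
Byte 2: 0xBA = 10111010 (10xxxxxx ✓), payload 111010.
Byte 3: 0x89 = 10001001 (10xxxxxx ✓), payload 001001.
Byte 4: 0x8C = 10001100 (10xxxxxx ✓), payload 001100.
Concatenate: 000111010001001001100 = 0x3A24C (21 bits → U+3A24C).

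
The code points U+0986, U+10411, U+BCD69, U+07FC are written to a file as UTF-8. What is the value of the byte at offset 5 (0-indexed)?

U+0986 → 3-byte form E0 A6 86 at offsets 0–2.
U+10411 → 4-byte form F0 90 90 91 at offsets 3–6.
Offset 5 falls in char 2's range; it's byte 3 of F0 90 90 91 = 0x90.

0x90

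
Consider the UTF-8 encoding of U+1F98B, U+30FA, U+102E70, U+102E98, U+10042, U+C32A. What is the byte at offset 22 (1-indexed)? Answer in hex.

1-indexed offset 22 is 0-indexed offset 21.
U+1F98B → 4-byte form F0 9F A6 8B at offsets 0–3.
U+30FA → 3-byte form E3 83 BA at offsets 4–6.
U+102E70 → 4-byte form F4 82 B9 B0 at offsets 7–10.
U+102E98 → 4-byte form F4 82 BA 98 at offsets 11–14.
U+10042 → 4-byte form F0 90 81 82 at offsets 15–18.
U+C32A → 3-byte form EC 8C AA at offsets 19–21.
Offset 21 falls in char 6's range; it's byte 3 of EC 8C AA = 0xAA.

0xAA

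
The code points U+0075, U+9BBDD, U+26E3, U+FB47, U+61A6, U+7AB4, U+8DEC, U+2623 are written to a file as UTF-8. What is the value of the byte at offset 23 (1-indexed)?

1-indexed offset 23 is 0-indexed offset 22.
U+0075 → 1-byte form 75 at offsets 0–0.
U+9BBDD → 4-byte form F2 9B AF 9D at offsets 1–4.
U+26E3 → 3-byte form E2 9B A3 at offsets 5–7.
U+FB47 → 3-byte form EF AD 87 at offsets 8–10.
U+61A6 → 3-byte form E6 86 A6 at offsets 11–13.
U+7AB4 → 3-byte form E7 AA B4 at offsets 14–16.
U+8DEC → 3-byte form E8 B7 AC at offsets 17–19.
U+2623 → 3-byte form E2 98 A3 at offsets 20–22.
Offset 22 falls in char 8's range; it's byte 3 of E2 98 A3 = 0xA3.

0xA3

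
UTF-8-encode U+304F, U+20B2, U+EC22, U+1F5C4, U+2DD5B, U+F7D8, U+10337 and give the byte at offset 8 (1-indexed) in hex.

0xB0

1-indexed offset 8 is 0-indexed offset 7.
U+304F → 3-byte form E3 81 8F at offsets 0–2.
U+20B2 → 3-byte form E2 82 B2 at offsets 3–5.
U+EC22 → 3-byte form EE B0 A2 at offsets 6–8.
Offset 7 falls in char 3's range; it's byte 2 of EE B0 A2 = 0xB0.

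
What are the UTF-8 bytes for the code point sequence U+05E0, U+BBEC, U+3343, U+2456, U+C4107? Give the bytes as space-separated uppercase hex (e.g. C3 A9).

D7 A0 EB AF AC E3 8D 83 E2 91 96 F3 84 84 87

U+05E0: 2-byte form → D7 A0.
U+BBEC: 3-byte form → EB AF AC.
U+3343: 3-byte form → E3 8D 83.
U+2456: 3-byte form → E2 91 96.
U+C4107: 4-byte form → F3 84 84 87.
Concatenated (15 bytes): D7 A0 EB AF AC E3 8D 83 E2 91 96 F3 84 84 87.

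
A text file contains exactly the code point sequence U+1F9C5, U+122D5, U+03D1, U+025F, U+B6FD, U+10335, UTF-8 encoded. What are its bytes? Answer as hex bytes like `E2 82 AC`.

F0 9F A7 85 F0 92 8B 95 CF 91 C9 9F EB 9B BD F0 90 8C B5

U+1F9C5: 4-byte form → F0 9F A7 85.
U+122D5: 4-byte form → F0 92 8B 95.
U+03D1: 2-byte form → CF 91.
U+025F: 2-byte form → C9 9F.
U+B6FD: 3-byte form → EB 9B BD.
U+10335: 4-byte form → F0 90 8C B5.
Concatenated (19 bytes): F0 9F A7 85 F0 92 8B 95 CF 91 C9 9F EB 9B BD F0 90 8C B5.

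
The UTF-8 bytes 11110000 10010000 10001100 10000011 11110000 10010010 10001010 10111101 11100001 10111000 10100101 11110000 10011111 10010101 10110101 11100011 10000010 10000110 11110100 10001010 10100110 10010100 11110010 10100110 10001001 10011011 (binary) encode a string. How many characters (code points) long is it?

7

Byte at offset 0: 0xF0 = 11110000 → 4-byte char (#1). Advance 4.
Byte at offset 4: 0xF0 = 11110000 → 4-byte char (#2). Advance 4.
Byte at offset 8: 0xE1 = 11100001 → 3-byte char (#3). Advance 3.
Byte at offset 11: 0xF0 = 11110000 → 4-byte char (#4). Advance 4.
Byte at offset 15: 0xE3 = 11100011 → 3-byte char (#5). Advance 3.
Byte at offset 18: 0xF4 = 11110100 → 4-byte char (#6). Advance 4.
Byte at offset 22: 0xF2 = 11110010 → 4-byte char (#7). Advance 4.
Reached end at offset 26 after 7 code points.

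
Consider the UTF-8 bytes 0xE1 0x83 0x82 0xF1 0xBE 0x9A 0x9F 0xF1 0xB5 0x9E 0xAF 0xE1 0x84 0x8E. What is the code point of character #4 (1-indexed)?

Offset 0: leading byte 0xE1 = 11100001 → 3-byte char #1 = E1 83 82.
Offset 3: leading byte 0xF1 = 11110001 → 4-byte char #2 = F1 BE 9A 9F.
Offset 7: leading byte 0xF1 = 11110001 → 4-byte char #3 = F1 B5 9E AF.
Offset 11: leading byte 0xE1 = 11100001 → 3-byte char #4 = E1 84 8E.
Leading byte 0xE1 = 11100001 matches 1110xxxx → 3-byte sequence.
Byte 1: 0xE1 = 11100001, payload 0001 (4 bits).
Byte 2: 0x84 = 10000100 (10xxxxxx ✓), payload 000100.
Byte 3: 0x8E = 10001110 (10xxxxxx ✓), payload 001110.
Concatenate: 0001000100001110 = 0x110E (16 bits → U+110E).

U+110E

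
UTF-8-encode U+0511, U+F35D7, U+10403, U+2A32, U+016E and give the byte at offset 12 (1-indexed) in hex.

1-indexed offset 12 is 0-indexed offset 11.
U+0511 → 2-byte form D4 91 at offsets 0–1.
U+F35D7 → 4-byte form F3 B3 97 97 at offsets 2–5.
U+10403 → 4-byte form F0 90 90 83 at offsets 6–9.
U+2A32 → 3-byte form E2 A8 B2 at offsets 10–12.
Offset 11 falls in char 4's range; it's byte 2 of E2 A8 B2 = 0xA8.

0xA8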